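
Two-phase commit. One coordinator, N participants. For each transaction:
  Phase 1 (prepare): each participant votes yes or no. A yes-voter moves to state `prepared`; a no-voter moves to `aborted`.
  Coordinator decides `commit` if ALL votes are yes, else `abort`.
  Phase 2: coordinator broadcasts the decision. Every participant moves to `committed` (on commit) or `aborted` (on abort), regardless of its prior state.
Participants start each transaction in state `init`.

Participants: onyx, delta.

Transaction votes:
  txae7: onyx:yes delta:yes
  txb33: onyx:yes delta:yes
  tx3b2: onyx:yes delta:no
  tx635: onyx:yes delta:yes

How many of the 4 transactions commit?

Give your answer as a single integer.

txae7: all yes -> commit (commits=1)
txb33: all yes -> commit (commits=2)
tx3b2: no from delta -> abort (commits=2)
tx635: all yes -> commit (commits=3)

Answer: 3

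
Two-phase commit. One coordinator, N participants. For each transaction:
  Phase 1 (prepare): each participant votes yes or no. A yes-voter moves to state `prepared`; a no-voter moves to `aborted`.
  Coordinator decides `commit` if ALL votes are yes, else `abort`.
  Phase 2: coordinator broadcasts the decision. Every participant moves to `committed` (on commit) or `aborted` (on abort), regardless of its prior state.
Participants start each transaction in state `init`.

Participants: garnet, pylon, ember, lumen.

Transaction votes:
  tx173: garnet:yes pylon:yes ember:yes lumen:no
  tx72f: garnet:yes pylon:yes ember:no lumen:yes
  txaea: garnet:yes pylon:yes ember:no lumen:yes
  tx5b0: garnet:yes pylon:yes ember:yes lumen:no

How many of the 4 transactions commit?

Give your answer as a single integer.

Answer: 0

Derivation:
tx173: no from lumen -> abort (commits=0)
tx72f: no from ember -> abort (commits=0)
txaea: no from ember -> abort (commits=0)
tx5b0: no from lumen -> abort (commits=0)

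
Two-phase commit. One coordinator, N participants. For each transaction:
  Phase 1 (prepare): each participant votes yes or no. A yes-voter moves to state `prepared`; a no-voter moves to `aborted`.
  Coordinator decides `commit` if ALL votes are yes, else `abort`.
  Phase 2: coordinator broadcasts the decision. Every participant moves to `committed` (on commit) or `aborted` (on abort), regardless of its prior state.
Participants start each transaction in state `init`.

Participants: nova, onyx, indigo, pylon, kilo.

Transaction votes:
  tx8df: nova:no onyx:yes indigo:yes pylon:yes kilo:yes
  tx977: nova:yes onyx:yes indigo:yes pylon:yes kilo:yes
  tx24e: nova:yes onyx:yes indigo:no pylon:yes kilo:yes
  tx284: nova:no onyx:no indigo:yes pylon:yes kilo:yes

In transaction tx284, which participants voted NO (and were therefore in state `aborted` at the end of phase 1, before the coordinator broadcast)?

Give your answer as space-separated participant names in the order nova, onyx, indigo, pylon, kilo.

Txn tx284 phase 1: nova no -> aborted; onyx no -> aborted; indigo yes -> prepared; pylon yes -> prepared; kilo yes -> prepared

Answer: nova onyx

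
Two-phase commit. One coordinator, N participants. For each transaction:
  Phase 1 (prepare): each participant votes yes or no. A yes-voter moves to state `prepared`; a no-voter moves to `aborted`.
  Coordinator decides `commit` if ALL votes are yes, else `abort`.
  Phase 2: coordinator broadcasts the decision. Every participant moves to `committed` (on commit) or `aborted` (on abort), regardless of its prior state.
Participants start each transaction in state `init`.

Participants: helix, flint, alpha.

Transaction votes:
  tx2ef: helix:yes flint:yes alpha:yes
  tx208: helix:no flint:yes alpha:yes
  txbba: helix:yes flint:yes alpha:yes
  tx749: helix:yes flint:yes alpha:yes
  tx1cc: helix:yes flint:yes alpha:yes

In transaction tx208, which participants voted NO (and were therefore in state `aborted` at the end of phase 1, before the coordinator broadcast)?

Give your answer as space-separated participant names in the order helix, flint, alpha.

Txn tx208 phase 1: helix no -> aborted; flint yes -> prepared; alpha yes -> prepared

Answer: helix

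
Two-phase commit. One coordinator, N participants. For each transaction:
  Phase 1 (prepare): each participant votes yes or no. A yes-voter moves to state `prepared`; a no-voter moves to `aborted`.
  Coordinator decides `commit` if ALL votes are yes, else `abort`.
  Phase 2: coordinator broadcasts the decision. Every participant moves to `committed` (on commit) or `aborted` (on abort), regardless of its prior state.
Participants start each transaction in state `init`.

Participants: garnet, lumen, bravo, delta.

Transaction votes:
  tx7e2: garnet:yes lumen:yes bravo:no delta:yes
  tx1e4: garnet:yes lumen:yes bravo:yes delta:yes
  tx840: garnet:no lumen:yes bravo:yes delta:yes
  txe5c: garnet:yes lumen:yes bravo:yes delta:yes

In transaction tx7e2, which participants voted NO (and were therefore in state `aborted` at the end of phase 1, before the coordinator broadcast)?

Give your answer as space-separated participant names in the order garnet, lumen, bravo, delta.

Txn tx7e2 phase 1: garnet yes -> prepared; lumen yes -> prepared; bravo no -> aborted; delta yes -> prepared

Answer: bravo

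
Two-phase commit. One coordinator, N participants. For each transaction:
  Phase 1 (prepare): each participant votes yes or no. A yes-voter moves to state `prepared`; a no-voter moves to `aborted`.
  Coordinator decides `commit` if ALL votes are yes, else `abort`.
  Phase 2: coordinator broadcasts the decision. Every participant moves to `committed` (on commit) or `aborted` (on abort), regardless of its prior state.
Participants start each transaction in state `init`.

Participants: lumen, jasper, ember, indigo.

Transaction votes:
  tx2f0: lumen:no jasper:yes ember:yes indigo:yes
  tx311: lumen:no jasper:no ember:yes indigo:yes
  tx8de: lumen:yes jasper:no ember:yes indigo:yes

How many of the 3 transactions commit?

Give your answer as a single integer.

Answer: 0

Derivation:
tx2f0: no from lumen -> abort (commits=0)
tx311: no from lumen, jasper -> abort (commits=0)
tx8de: no from jasper -> abort (commits=0)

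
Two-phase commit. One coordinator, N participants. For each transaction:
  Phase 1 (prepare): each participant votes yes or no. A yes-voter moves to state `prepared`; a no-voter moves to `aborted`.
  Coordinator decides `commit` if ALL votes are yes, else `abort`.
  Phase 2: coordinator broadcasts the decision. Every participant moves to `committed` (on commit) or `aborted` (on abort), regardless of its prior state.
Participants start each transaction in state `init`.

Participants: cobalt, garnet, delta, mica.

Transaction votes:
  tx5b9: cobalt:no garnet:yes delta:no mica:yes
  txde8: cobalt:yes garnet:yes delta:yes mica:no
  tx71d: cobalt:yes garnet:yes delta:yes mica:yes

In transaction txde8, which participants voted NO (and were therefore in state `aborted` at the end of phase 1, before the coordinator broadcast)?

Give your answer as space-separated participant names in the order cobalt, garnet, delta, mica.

Answer: mica

Derivation:
Txn txde8 phase 1: cobalt yes -> prepared; garnet yes -> prepared; delta yes -> prepared; mica no -> aborted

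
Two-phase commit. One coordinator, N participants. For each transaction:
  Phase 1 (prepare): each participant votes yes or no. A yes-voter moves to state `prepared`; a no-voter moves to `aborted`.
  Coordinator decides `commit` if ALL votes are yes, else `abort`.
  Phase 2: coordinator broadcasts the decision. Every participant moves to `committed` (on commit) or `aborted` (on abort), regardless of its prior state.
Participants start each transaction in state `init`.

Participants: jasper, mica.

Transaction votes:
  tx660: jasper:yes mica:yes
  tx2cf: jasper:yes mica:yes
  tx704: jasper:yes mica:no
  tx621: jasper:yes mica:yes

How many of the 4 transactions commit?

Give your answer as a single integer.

tx660: all yes -> commit (commits=1)
tx2cf: all yes -> commit (commits=2)
tx704: no from mica -> abort (commits=2)
tx621: all yes -> commit (commits=3)

Answer: 3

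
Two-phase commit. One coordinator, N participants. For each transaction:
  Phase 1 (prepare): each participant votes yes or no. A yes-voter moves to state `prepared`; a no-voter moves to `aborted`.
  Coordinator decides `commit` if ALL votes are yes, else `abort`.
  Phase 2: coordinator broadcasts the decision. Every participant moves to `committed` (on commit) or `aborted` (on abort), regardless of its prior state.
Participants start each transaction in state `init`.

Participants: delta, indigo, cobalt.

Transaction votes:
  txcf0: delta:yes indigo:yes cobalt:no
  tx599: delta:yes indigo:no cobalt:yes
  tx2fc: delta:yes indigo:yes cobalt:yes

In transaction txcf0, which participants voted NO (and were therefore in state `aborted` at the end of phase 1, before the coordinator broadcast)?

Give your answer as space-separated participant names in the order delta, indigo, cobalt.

Answer: cobalt

Derivation:
Txn txcf0 phase 1: delta yes -> prepared; indigo yes -> prepared; cobalt no -> aborted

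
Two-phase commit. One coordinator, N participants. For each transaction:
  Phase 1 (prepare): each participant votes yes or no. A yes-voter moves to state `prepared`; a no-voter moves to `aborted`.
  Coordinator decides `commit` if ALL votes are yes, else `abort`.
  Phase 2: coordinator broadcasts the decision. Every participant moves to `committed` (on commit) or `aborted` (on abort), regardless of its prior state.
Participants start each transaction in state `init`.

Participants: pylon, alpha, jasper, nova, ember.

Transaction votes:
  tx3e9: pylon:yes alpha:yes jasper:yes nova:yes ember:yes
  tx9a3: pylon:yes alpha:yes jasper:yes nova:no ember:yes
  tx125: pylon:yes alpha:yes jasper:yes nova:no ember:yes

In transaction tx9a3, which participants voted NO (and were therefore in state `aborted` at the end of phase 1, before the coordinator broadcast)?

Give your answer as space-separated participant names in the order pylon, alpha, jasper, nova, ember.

Txn tx9a3 phase 1: pylon yes -> prepared; alpha yes -> prepared; jasper yes -> prepared; nova no -> aborted; ember yes -> prepared

Answer: nova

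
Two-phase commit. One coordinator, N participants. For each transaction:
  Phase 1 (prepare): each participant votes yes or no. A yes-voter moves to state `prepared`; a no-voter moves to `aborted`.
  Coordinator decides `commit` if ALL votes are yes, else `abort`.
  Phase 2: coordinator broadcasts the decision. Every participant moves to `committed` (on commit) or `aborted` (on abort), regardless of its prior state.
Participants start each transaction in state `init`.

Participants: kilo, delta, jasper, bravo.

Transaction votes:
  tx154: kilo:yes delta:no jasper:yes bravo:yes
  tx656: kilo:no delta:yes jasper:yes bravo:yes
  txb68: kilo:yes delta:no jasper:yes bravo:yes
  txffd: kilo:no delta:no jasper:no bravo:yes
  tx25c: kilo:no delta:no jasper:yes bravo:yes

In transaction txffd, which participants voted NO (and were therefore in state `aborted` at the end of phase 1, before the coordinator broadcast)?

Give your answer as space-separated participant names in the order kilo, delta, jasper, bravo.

Txn txffd phase 1: kilo no -> aborted; delta no -> aborted; jasper no -> aborted; bravo yes -> prepared

Answer: kilo delta jasper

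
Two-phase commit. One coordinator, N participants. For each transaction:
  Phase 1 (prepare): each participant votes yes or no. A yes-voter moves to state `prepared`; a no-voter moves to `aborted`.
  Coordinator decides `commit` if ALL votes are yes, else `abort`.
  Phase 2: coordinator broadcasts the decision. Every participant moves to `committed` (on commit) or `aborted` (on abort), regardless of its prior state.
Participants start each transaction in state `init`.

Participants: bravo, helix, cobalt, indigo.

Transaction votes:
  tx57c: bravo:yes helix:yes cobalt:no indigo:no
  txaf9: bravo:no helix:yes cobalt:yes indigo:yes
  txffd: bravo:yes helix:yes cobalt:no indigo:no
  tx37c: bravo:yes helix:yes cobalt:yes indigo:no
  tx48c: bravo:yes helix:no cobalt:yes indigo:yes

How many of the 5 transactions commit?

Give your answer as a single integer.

tx57c: no from cobalt, indigo -> abort (commits=0)
txaf9: no from bravo -> abort (commits=0)
txffd: no from cobalt, indigo -> abort (commits=0)
tx37c: no from indigo -> abort (commits=0)
tx48c: no from helix -> abort (commits=0)

Answer: 0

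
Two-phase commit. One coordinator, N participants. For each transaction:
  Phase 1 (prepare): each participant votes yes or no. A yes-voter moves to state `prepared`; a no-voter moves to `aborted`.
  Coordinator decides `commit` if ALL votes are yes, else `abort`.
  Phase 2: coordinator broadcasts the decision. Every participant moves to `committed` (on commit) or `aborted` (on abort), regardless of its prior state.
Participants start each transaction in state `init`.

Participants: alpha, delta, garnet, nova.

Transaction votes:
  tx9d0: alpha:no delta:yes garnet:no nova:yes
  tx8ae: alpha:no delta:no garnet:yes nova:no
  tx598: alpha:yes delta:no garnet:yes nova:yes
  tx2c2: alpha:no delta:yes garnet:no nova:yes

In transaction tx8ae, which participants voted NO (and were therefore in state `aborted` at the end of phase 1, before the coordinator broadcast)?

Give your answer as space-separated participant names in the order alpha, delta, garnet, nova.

Answer: alpha delta nova

Derivation:
Txn tx8ae phase 1: alpha no -> aborted; delta no -> aborted; garnet yes -> prepared; nova no -> aborted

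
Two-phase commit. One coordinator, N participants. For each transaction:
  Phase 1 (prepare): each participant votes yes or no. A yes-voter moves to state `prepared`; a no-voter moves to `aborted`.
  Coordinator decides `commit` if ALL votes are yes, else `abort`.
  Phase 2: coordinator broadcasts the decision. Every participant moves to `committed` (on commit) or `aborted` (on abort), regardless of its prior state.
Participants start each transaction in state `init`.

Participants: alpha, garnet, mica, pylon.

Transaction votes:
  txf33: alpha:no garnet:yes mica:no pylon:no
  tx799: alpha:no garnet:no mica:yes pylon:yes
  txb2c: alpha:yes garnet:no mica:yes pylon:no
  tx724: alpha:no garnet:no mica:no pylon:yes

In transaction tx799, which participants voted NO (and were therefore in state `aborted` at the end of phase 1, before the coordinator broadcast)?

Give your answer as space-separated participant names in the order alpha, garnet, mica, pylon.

Txn tx799 phase 1: alpha no -> aborted; garnet no -> aborted; mica yes -> prepared; pylon yes -> prepared

Answer: alpha garnet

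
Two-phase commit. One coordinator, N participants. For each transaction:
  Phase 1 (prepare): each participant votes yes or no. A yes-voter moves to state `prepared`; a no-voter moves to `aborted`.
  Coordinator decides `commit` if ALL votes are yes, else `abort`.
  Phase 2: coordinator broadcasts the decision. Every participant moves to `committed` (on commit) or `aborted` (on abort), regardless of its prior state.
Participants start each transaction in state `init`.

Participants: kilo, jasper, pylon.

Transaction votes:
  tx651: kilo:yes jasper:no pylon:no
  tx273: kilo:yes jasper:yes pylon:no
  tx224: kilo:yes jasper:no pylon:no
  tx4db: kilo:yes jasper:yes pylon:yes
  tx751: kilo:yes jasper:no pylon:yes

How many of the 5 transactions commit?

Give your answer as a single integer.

tx651: no from jasper, pylon -> abort (commits=0)
tx273: no from pylon -> abort (commits=0)
tx224: no from jasper, pylon -> abort (commits=0)
tx4db: all yes -> commit (commits=1)
tx751: no from jasper -> abort (commits=1)

Answer: 1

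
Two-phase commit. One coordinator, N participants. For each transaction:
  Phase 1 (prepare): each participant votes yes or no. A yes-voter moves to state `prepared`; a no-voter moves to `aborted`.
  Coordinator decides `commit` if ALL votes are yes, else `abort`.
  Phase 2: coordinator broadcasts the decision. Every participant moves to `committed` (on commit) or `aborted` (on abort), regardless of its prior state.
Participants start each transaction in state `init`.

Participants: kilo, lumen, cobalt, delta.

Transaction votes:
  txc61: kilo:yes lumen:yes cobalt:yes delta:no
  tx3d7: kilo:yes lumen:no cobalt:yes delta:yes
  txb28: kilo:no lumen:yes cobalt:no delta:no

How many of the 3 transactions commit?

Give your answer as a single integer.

Answer: 0

Derivation:
txc61: no from delta -> abort (commits=0)
tx3d7: no from lumen -> abort (commits=0)
txb28: no from kilo, cobalt, delta -> abort (commits=0)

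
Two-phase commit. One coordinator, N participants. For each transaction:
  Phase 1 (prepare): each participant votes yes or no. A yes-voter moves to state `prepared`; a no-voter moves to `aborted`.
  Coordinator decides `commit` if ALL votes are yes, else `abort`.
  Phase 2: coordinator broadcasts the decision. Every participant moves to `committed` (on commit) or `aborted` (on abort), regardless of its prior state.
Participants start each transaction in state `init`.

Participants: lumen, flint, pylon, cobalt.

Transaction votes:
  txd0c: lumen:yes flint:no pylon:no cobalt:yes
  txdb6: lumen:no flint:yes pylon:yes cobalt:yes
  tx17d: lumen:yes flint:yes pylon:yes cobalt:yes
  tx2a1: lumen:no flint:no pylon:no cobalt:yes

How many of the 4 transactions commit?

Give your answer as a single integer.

Answer: 1

Derivation:
txd0c: no from flint, pylon -> abort (commits=0)
txdb6: no from lumen -> abort (commits=0)
tx17d: all yes -> commit (commits=1)
tx2a1: no from lumen, flint, pylon -> abort (commits=1)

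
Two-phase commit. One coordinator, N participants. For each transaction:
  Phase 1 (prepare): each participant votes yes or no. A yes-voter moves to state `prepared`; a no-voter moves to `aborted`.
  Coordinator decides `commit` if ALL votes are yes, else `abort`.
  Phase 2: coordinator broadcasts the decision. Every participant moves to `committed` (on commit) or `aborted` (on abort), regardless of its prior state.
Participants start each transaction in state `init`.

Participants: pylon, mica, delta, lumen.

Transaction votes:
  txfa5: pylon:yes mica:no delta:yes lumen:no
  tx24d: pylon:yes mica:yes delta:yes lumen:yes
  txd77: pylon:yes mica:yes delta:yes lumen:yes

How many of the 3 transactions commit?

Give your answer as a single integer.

Answer: 2

Derivation:
txfa5: no from mica, lumen -> abort (commits=0)
tx24d: all yes -> commit (commits=1)
txd77: all yes -> commit (commits=2)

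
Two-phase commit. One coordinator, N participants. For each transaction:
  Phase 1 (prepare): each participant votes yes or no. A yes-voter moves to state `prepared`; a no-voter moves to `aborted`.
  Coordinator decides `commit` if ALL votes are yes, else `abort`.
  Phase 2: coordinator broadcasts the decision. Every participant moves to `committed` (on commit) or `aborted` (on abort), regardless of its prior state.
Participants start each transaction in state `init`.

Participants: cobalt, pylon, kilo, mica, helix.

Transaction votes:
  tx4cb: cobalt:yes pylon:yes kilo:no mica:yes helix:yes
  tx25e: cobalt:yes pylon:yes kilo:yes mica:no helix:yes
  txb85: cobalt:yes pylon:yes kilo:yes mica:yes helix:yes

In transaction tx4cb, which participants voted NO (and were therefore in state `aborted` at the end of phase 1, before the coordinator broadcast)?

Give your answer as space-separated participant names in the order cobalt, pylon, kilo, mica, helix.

Txn tx4cb phase 1: cobalt yes -> prepared; pylon yes -> prepared; kilo no -> aborted; mica yes -> prepared; helix yes -> prepared

Answer: kilo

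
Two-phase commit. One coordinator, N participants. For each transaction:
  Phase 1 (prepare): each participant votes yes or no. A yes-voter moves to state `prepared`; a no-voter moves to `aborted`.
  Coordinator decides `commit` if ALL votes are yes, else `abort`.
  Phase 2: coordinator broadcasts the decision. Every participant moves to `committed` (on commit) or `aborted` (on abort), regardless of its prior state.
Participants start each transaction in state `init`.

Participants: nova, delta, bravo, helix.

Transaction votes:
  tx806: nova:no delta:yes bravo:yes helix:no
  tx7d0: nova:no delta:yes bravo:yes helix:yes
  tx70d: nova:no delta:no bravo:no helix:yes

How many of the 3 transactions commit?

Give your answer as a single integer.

tx806: no from nova, helix -> abort (commits=0)
tx7d0: no from nova -> abort (commits=0)
tx70d: no from nova, delta, bravo -> abort (commits=0)

Answer: 0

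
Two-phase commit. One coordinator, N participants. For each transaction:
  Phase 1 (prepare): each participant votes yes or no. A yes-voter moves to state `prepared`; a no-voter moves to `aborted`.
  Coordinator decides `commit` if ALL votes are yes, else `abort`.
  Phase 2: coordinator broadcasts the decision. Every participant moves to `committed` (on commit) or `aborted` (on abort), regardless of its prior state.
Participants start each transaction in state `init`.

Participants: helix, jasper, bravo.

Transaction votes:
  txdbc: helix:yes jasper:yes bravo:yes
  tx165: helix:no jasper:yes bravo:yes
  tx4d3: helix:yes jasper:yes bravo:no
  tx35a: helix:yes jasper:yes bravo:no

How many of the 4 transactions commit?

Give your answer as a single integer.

txdbc: all yes -> commit (commits=1)
tx165: no from helix -> abort (commits=1)
tx4d3: no from bravo -> abort (commits=1)
tx35a: no from bravo -> abort (commits=1)

Answer: 1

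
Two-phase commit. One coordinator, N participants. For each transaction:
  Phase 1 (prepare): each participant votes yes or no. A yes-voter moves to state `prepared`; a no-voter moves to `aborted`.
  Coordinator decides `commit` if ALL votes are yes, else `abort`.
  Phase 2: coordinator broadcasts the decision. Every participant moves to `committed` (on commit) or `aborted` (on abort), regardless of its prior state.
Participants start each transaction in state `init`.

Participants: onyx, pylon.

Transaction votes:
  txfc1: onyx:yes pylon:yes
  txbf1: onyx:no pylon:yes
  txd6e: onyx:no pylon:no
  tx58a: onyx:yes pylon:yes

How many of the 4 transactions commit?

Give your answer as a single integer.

txfc1: all yes -> commit (commits=1)
txbf1: no from onyx -> abort (commits=1)
txd6e: no from onyx, pylon -> abort (commits=1)
tx58a: all yes -> commit (commits=2)

Answer: 2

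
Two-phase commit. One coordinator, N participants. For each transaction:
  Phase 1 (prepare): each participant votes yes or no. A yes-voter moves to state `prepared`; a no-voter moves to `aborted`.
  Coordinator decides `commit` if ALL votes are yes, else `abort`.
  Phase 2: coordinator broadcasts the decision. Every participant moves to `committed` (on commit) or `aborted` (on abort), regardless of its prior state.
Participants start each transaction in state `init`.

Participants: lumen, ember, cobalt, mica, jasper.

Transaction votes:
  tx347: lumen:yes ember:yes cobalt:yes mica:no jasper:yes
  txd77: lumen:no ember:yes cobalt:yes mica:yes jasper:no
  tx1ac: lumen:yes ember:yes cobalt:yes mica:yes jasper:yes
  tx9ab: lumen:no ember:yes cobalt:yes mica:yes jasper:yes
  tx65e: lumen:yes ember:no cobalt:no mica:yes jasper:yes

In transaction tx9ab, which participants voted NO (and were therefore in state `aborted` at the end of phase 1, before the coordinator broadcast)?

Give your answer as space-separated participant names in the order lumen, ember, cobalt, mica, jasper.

Answer: lumen

Derivation:
Txn tx9ab phase 1: lumen no -> aborted; ember yes -> prepared; cobalt yes -> prepared; mica yes -> prepared; jasper yes -> prepared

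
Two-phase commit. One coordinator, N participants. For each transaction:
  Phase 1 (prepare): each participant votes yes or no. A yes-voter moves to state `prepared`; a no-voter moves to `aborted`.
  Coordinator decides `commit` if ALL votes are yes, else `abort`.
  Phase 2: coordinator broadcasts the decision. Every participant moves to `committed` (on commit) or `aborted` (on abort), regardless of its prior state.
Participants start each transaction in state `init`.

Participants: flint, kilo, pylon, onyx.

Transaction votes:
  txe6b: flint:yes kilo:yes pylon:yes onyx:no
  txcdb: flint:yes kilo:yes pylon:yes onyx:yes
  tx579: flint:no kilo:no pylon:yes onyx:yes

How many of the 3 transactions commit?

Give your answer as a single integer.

Answer: 1

Derivation:
txe6b: no from onyx -> abort (commits=0)
txcdb: all yes -> commit (commits=1)
tx579: no from flint, kilo -> abort (commits=1)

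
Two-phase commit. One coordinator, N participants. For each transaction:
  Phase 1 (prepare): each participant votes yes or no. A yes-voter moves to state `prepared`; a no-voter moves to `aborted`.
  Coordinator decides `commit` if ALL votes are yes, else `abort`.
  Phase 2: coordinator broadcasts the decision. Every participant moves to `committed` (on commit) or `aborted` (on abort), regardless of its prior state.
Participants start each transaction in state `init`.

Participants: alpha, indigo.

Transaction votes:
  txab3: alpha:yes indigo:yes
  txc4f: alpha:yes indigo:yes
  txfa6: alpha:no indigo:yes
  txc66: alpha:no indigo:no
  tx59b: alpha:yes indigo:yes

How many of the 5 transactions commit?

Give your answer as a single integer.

Answer: 3

Derivation:
txab3: all yes -> commit (commits=1)
txc4f: all yes -> commit (commits=2)
txfa6: no from alpha -> abort (commits=2)
txc66: no from alpha, indigo -> abort (commits=2)
tx59b: all yes -> commit (commits=3)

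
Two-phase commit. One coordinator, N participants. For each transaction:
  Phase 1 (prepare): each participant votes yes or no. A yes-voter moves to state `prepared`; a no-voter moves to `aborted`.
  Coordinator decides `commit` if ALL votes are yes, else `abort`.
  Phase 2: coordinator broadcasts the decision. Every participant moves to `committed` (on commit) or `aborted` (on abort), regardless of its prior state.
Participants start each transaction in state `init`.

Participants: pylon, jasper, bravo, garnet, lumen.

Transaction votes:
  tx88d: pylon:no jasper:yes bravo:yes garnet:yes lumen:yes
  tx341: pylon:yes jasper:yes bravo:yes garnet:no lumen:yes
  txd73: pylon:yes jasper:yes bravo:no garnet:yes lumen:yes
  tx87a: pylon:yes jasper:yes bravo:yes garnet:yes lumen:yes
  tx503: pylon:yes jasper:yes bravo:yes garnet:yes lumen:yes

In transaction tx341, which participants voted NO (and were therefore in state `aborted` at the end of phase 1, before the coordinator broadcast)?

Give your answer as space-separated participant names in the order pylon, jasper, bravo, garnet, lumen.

Answer: garnet

Derivation:
Txn tx341 phase 1: pylon yes -> prepared; jasper yes -> prepared; bravo yes -> prepared; garnet no -> aborted; lumen yes -> prepared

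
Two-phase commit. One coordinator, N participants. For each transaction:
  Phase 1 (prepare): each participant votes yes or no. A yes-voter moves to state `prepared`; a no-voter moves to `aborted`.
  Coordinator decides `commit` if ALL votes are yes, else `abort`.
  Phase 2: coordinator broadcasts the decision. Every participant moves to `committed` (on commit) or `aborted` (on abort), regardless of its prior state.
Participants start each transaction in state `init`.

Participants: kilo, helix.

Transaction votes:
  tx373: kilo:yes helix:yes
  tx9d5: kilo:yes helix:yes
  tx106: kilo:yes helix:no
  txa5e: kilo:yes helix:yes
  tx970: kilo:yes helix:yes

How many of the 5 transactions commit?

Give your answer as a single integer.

tx373: all yes -> commit (commits=1)
tx9d5: all yes -> commit (commits=2)
tx106: no from helix -> abort (commits=2)
txa5e: all yes -> commit (commits=3)
tx970: all yes -> commit (commits=4)

Answer: 4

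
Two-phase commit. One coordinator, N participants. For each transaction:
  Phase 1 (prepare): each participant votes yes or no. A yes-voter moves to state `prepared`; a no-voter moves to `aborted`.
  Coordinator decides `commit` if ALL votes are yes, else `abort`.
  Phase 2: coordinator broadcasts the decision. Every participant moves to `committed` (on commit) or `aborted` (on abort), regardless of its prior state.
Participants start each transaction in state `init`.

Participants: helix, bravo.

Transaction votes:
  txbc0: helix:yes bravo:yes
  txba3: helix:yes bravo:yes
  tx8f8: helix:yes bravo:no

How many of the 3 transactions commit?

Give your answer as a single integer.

Answer: 2

Derivation:
txbc0: all yes -> commit (commits=1)
txba3: all yes -> commit (commits=2)
tx8f8: no from bravo -> abort (commits=2)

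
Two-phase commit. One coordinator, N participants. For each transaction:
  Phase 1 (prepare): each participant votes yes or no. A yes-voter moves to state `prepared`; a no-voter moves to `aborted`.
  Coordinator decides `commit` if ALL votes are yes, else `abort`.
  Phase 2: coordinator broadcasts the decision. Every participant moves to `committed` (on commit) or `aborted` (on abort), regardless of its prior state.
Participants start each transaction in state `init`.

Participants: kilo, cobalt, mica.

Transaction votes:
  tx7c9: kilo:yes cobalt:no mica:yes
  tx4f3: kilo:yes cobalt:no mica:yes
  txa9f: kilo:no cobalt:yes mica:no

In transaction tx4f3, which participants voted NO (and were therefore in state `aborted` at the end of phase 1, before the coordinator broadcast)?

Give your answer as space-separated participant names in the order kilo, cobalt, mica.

Answer: cobalt

Derivation:
Txn tx4f3 phase 1: kilo yes -> prepared; cobalt no -> aborted; mica yes -> prepared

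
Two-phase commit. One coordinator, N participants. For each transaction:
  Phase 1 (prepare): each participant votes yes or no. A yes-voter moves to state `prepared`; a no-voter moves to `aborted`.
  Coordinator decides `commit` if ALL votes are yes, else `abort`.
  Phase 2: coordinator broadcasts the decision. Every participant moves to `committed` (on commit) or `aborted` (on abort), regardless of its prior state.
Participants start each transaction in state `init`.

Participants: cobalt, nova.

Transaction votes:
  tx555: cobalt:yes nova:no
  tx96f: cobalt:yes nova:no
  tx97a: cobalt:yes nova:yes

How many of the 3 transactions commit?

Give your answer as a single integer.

Answer: 1

Derivation:
tx555: no from nova -> abort (commits=0)
tx96f: no from nova -> abort (commits=0)
tx97a: all yes -> commit (commits=1)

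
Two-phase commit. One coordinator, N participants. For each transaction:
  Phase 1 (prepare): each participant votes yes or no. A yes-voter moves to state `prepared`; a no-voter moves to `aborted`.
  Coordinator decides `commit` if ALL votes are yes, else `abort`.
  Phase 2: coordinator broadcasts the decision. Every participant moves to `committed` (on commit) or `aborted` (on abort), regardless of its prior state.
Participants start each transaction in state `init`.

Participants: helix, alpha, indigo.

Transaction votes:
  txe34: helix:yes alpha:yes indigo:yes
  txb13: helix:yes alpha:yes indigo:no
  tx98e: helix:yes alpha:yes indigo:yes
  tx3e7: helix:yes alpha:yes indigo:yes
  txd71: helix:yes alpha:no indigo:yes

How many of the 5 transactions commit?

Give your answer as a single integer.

txe34: all yes -> commit (commits=1)
txb13: no from indigo -> abort (commits=1)
tx98e: all yes -> commit (commits=2)
tx3e7: all yes -> commit (commits=3)
txd71: no from alpha -> abort (commits=3)

Answer: 3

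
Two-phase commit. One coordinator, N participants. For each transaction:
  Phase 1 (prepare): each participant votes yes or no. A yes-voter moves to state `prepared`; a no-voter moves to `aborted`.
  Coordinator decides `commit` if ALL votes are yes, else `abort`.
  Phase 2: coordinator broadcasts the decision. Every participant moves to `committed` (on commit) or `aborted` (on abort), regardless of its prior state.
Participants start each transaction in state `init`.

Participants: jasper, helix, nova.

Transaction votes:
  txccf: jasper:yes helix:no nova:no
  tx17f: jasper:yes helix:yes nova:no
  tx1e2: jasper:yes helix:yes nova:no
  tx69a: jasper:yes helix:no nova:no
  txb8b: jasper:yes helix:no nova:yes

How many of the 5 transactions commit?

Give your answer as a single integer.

Answer: 0

Derivation:
txccf: no from helix, nova -> abort (commits=0)
tx17f: no from nova -> abort (commits=0)
tx1e2: no from nova -> abort (commits=0)
tx69a: no from helix, nova -> abort (commits=0)
txb8b: no from helix -> abort (commits=0)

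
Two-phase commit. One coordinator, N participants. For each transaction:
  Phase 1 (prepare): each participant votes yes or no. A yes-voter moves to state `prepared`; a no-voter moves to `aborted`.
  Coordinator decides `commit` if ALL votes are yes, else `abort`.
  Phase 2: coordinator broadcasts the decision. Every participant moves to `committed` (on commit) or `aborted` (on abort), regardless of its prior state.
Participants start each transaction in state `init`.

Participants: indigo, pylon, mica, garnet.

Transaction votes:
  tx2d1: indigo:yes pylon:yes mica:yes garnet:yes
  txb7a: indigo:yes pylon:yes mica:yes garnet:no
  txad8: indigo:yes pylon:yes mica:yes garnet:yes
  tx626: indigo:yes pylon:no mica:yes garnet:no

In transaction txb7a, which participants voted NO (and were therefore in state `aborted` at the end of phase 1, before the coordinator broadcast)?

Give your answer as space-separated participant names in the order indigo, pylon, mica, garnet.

Txn txb7a phase 1: indigo yes -> prepared; pylon yes -> prepared; mica yes -> prepared; garnet no -> aborted

Answer: garnet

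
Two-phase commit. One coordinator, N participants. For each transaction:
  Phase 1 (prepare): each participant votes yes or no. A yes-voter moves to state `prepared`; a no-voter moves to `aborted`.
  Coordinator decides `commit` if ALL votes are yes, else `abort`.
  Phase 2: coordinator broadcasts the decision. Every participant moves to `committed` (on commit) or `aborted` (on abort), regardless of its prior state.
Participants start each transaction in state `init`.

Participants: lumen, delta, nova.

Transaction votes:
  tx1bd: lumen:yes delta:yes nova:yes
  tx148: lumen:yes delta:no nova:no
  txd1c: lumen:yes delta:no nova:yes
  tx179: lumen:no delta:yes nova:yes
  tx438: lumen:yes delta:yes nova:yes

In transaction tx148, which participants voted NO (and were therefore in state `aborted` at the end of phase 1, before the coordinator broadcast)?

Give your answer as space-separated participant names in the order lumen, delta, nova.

Answer: delta nova

Derivation:
Txn tx148 phase 1: lumen yes -> prepared; delta no -> aborted; nova no -> aborted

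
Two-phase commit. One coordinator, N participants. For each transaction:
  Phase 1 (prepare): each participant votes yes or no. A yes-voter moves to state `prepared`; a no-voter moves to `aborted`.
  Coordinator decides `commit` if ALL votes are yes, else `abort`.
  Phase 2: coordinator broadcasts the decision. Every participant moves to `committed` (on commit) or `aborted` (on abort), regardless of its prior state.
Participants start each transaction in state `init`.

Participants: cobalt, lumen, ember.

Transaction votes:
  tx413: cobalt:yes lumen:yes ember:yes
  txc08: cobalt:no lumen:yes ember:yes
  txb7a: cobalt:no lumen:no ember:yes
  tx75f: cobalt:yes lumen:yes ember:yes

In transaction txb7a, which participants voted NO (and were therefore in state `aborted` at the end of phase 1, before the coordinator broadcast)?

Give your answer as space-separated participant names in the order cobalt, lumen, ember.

Answer: cobalt lumen

Derivation:
Txn txb7a phase 1: cobalt no -> aborted; lumen no -> aborted; ember yes -> prepared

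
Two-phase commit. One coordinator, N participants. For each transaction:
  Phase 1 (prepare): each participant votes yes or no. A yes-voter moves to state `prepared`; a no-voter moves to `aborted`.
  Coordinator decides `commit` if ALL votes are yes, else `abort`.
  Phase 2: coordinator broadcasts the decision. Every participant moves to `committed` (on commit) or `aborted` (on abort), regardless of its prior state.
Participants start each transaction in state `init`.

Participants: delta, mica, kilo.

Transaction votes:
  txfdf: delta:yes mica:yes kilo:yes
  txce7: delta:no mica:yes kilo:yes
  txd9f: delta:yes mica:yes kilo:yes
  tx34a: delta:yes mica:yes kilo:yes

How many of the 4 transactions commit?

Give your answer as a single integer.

Answer: 3

Derivation:
txfdf: all yes -> commit (commits=1)
txce7: no from delta -> abort (commits=1)
txd9f: all yes -> commit (commits=2)
tx34a: all yes -> commit (commits=3)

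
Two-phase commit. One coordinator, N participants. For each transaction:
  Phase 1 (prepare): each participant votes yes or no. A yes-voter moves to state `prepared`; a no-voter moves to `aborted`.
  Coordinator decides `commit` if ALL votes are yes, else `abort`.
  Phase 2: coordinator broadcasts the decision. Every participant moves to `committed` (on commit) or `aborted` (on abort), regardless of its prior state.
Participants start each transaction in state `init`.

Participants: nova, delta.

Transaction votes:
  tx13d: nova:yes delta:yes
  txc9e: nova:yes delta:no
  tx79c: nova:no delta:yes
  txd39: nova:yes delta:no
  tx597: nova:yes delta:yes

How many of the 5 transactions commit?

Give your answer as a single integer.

Answer: 2

Derivation:
tx13d: all yes -> commit (commits=1)
txc9e: no from delta -> abort (commits=1)
tx79c: no from nova -> abort (commits=1)
txd39: no from delta -> abort (commits=1)
tx597: all yes -> commit (commits=2)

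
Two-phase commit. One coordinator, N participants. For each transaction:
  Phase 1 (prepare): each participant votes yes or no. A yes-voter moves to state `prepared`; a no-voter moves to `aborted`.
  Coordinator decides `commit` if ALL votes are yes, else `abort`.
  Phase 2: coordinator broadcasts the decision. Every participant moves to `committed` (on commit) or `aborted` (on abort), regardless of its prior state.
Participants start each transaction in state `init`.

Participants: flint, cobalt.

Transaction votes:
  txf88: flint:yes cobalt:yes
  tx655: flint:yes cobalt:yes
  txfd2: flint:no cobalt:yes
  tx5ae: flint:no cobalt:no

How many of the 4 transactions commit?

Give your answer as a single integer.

txf88: all yes -> commit (commits=1)
tx655: all yes -> commit (commits=2)
txfd2: no from flint -> abort (commits=2)
tx5ae: no from flint, cobalt -> abort (commits=2)

Answer: 2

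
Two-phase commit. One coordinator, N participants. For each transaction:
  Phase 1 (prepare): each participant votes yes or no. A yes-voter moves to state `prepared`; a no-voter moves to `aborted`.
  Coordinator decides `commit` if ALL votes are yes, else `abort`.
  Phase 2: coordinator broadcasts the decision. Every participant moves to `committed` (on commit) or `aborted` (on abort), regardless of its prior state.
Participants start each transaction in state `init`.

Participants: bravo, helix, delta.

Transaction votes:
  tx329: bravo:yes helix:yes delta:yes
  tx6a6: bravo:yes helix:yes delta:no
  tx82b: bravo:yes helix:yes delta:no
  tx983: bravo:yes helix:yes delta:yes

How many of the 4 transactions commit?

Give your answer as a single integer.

tx329: all yes -> commit (commits=1)
tx6a6: no from delta -> abort (commits=1)
tx82b: no from delta -> abort (commits=1)
tx983: all yes -> commit (commits=2)

Answer: 2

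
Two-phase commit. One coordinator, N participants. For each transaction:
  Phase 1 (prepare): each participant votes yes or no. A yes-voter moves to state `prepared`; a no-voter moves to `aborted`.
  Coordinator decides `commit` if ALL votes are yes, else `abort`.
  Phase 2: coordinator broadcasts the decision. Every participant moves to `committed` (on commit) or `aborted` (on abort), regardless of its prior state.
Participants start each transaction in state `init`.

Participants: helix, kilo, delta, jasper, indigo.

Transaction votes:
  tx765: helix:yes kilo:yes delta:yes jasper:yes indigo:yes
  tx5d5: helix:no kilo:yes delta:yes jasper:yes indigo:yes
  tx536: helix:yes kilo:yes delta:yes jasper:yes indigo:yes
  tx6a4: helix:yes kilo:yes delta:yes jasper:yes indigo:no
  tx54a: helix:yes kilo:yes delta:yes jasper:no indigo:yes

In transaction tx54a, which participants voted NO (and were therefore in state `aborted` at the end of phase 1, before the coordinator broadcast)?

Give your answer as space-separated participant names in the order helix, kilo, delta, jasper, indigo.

Txn tx54a phase 1: helix yes -> prepared; kilo yes -> prepared; delta yes -> prepared; jasper no -> aborted; indigo yes -> prepared

Answer: jasper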